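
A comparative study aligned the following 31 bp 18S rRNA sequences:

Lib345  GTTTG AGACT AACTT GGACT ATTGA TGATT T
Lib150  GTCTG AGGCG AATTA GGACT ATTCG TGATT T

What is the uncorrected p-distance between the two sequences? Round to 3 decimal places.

Mismatches occur at site 3 (T/C), site 8 (A/G), site 10 (T/G), site 13 (C/T), site 15 (T/A), site 24 (G/C), site 25 (A/G).
There are 7 differences over 31 sites, so p = 7/31 = 0.226.

0.226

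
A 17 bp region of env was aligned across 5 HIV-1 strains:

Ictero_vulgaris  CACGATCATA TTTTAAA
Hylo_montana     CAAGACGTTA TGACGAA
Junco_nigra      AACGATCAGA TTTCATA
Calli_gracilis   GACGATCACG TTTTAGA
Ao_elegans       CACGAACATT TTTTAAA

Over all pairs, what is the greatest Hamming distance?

Pairwise Hamming distances:
  Ictero_vulgaris vs Hylo_montana: 8
  Ictero_vulgaris vs Junco_nigra: 4
  Ictero_vulgaris vs Calli_gracilis: 4
  Ictero_vulgaris vs Ao_elegans: 2
  Hylo_montana vs Junco_nigra: 10
  Hylo_montana vs Calli_gracilis: 12
  Hylo_montana vs Ao_elegans: 9
  Junco_nigra vs Calli_gracilis: 5
  Junco_nigra vs Ao_elegans: 6
  Calli_gracilis vs Ao_elegans: 5
The largest is 12, between Hylo_montana and Calli_gracilis.

12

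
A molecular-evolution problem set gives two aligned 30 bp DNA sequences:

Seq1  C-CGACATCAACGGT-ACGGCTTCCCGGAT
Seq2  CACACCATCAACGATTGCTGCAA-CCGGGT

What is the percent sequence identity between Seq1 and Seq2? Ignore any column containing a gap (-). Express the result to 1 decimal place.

Excluding the 3 gap columns leaves 27 comparable sites.
Mismatches occur at site 4 (G↔A), site 5 (A↔C), site 14 (G↔A), site 17 (A↔G), site 19 (G↔T), site 22 (T↔A), site 23 (T↔A), site 29 (A↔G).
19 of the 27 comparable sites match, so the percent identity is 19/27 × 100 = 70.4%.

70.4%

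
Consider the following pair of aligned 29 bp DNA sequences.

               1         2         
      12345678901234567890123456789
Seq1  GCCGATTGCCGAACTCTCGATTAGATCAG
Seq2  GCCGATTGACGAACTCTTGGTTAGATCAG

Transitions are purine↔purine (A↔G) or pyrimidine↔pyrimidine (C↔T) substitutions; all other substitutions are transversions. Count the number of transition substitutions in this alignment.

Differing sites — 9:C/A (Tv); 18:C/T (Ti); 20:A/G (Ti).
Of the 3 differences, 2 transitions and 1 transversion, so the answer is 2.

2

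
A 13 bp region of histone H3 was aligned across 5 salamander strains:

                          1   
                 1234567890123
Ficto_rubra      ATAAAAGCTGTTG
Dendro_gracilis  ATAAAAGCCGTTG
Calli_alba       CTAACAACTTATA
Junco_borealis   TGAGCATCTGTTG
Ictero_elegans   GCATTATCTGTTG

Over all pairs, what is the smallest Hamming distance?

Pairwise Hamming distances:
  Ficto_rubra vs Dendro_gracilis: 1
  Ficto_rubra vs Calli_alba: 6
  Ficto_rubra vs Junco_borealis: 5
  Ficto_rubra vs Ictero_elegans: 5
  Dendro_gracilis vs Calli_alba: 7
  Dendro_gracilis vs Junco_borealis: 6
  Dendro_gracilis vs Ictero_elegans: 6
  Calli_alba vs Junco_borealis: 7
  Calli_alba vs Ictero_elegans: 8
  Junco_borealis vs Ictero_elegans: 4
The smallest is 1, between Ficto_rubra and Dendro_gracilis.

1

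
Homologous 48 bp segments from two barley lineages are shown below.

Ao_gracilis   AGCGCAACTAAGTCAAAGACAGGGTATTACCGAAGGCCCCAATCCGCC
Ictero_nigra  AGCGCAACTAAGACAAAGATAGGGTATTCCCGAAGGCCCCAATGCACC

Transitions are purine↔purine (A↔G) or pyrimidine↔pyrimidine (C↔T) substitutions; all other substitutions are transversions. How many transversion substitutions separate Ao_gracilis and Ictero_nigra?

Differing sites — 13:T/A (Tv); 20:C/T (Ti); 29:A/C (Tv); 44:C/G (Tv); 46:G/A (Ti).
Of the 5 differences, 2 transitions and 3 transversions, so the answer is 3.

3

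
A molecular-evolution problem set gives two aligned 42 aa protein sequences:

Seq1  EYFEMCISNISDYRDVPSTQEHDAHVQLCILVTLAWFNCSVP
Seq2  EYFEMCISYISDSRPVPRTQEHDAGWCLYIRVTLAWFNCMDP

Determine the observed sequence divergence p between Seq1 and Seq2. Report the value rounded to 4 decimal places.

0.2619

Mismatches occur at site 9 (N↔Y), site 13 (Y↔S), site 15 (D↔P), site 18 (S↔R), site 25 (H↔G), site 26 (V↔W), site 27 (Q↔C), site 29 (C↔Y), site 31 (L↔R), site 40 (S↔M), site 41 (V↔D).
There are 11 differences over 42 sites, so p = 11/42 = 0.2619.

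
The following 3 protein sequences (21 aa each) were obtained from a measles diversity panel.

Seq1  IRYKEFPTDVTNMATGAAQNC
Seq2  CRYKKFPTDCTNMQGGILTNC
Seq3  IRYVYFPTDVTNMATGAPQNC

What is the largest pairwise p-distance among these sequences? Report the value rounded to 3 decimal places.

0.429

Pairwise Hamming distances:
  Seq1 vs Seq2: 8
  Seq1 vs Seq3: 3
  Seq2 vs Seq3: 9
The largest is 9 mismatches, between Seq2 and Seq3; p = 9/21 = 0.429.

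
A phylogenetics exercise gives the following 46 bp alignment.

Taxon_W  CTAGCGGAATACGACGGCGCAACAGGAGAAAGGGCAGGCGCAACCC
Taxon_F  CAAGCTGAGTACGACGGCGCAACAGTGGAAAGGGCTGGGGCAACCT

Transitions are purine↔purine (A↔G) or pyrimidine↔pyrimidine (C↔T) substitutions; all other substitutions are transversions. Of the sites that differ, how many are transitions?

Differing sites — 2:T/A (Tv); 6:G/T (Tv); 9:A/G (Ti); 26:G/T (Tv); 27:A/G (Ti); 36:A/T (Tv); 39:C/G (Tv); 46:C/T (Ti).
Of the 8 differences, 3 transitions and 5 transversions, so the answer is 3.

3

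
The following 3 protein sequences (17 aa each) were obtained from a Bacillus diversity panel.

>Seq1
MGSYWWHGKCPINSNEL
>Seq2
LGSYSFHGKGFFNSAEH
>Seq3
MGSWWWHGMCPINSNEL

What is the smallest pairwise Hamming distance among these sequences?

Pairwise Hamming distances:
  Seq1 vs Seq2: 8
  Seq1 vs Seq3: 2
  Seq2 vs Seq3: 10
The smallest is 2, between Seq1 and Seq3.

2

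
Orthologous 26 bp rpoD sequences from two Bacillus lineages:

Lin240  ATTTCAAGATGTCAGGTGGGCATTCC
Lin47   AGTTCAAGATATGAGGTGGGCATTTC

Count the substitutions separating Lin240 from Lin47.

Differing sites — 2:T/G; 11:G/A; 13:C/G; 25:C/T.
That gives 4 mismatches out of 26 aligned sites, so the Hamming distance is 4.

4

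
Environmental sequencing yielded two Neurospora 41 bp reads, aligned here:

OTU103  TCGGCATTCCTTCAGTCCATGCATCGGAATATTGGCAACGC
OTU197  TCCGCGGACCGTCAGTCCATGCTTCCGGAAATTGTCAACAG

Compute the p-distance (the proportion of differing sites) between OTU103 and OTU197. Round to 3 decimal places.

Differing sites — 3:G/C; 6:A/G; 7:T/G; 8:T/A; 11:T/G; 23:A/T; 26:G/C; 28:A/G; 30:T/A; 35:G/T; 40:G/A; 41:C/G.
There are 12 differences over 41 sites, so p = 12/41 = 0.293.

0.293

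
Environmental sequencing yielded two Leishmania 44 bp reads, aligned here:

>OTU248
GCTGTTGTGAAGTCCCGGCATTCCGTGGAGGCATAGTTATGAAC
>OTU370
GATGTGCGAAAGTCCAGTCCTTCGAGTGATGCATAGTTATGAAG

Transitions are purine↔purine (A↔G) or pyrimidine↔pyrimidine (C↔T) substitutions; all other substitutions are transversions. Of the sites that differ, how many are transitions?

2

Differing sites — 2:C/A (Tv); 6:T/G (Tv); 7:G/C (Tv); 8:T/G (Tv); 9:G/A (Ti); 16:C/A (Tv); 18:G/T (Tv); 20:A/C (Tv); 24:C/G (Tv); 25:G/A (Ti); 26:T/G (Tv); 27:G/T (Tv); 30:G/T (Tv); 44:C/G (Tv).
Of the 14 differences, 2 transitions and 12 transversions, so the answer is 2.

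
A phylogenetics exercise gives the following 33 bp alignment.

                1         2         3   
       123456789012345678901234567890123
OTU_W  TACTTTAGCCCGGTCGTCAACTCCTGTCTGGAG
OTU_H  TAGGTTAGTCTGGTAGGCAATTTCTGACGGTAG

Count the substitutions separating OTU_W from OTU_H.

Mismatches occur at site 3 (C→G), site 4 (T→G), site 9 (C→T), site 11 (C→T), site 15 (C→A), site 17 (T→G), site 21 (C→T), site 23 (C→T), site 27 (T→A), site 29 (T→G), site 31 (G→T).
That gives 11 mismatches out of 33 aligned sites, so the Hamming distance is 11.

11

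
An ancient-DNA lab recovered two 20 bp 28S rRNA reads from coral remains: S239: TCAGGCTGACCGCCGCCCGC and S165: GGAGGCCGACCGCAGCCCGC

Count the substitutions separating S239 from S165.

Differing sites — 1:T/G; 2:C/G; 7:T/C; 14:C/A.
That gives 4 mismatches out of 20 aligned sites, so the Hamming distance is 4.

4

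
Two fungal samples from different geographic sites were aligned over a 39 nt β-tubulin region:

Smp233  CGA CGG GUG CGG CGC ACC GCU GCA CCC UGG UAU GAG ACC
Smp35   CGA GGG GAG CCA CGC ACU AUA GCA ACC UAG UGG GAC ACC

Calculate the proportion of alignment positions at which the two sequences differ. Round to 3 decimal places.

0.333

Differing sites — 4:C/G; 8:U/A; 11:G/C; 12:G/A; 18:C/U; 19:G/A; 20:C/U; 21:U/A; 25:C/A; 29:G/A; 32:A/G; 33:U/G; 36:G/C.
There are 13 differences over 39 sites, so p = 13/39 = 0.333.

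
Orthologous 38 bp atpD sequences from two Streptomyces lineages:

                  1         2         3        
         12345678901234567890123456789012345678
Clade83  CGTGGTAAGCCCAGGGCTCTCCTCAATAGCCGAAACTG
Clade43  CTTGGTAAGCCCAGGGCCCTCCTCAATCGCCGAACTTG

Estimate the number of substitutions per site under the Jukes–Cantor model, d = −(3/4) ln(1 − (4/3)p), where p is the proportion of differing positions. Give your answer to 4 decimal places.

Differing sites — 2:G/T; 18:T/C; 28:A/C; 35:A/C; 36:C/T.
p = 5/38 = 0.131579.
d = −0.75 · ln(1 − (4/3)·0.131579) = −0.75 · ln(0.824561) = −0.75 · (-0.192904) = 0.1447.

0.1447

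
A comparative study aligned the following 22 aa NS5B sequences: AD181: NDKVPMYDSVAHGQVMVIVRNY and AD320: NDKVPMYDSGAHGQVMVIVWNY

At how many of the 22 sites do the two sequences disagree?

Differing sites — 10:V/G; 20:R/W.
That gives 2 mismatches out of 22 aligned sites, so the Hamming distance is 2.

2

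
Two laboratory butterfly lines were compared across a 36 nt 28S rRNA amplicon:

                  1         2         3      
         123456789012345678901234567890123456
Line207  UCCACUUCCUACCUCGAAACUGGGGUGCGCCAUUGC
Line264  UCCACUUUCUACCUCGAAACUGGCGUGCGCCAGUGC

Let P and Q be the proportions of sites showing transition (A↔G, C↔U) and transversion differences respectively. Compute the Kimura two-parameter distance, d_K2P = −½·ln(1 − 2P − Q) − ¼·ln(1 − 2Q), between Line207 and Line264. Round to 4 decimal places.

Differing sites — 8:C/U (Ti); 24:G/C (Tv); 33:U/G (Tv).
Of the 3 differences, 1 transition and 2 transversions over 36 sites: P = 1/36 = 0.027778, Q = 2/36 = 0.055556.
d = −0.5·ln(0.888888) − 0.25·ln(0.888888) = −0.5·(-0.117784) − 0.25·(-0.117784) = 0.0883.

0.0883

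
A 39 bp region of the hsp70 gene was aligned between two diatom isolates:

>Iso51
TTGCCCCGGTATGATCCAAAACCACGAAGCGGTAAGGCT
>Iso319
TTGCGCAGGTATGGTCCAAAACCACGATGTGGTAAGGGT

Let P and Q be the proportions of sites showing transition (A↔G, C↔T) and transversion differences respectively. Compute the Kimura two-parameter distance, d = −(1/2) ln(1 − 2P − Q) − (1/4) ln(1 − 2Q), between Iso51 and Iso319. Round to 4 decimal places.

Differing sites — 5:C/G (Tv); 7:C/A (Tv); 14:A/G (Ti); 28:A/T (Tv); 30:C/T (Ti); 38:C/G (Tv).
Of the 6 differences, 2 transitions and 4 transversions over 39 sites: P = 2/39 = 0.051282, Q = 4/39 = 0.102564.
d = −0.5·ln(0.794872) − 0.25·ln(0.794872) = −0.5·(-0.229574) − 0.25·(-0.229574) = 0.1722.

0.1722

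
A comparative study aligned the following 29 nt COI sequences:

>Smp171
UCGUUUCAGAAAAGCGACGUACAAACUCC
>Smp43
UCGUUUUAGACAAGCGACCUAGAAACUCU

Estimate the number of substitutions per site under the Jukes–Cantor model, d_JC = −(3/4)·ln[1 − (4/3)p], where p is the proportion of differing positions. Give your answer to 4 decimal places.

0.1959

Mismatches occur at site 7 (C→U), site 11 (A→C), site 19 (G→C), site 22 (C→G), site 29 (C→U).
p = 5/29 = 0.172414.
d = −0.75 · ln(1 − (4/3)·0.172414) = −0.75 · ln(0.770115) = −0.75 · (-0.261215) = 0.1959.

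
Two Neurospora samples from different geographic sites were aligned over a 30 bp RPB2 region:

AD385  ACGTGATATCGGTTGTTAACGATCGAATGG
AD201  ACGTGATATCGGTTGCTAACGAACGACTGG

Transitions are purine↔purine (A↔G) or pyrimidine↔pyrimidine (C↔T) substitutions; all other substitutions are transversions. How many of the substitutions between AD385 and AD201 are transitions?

Differing sites — 16:T/C (Ti); 23:T/A (Tv); 27:A/C (Tv).
Of the 3 differences, 1 transition and 2 transversions, so the answer is 1.

1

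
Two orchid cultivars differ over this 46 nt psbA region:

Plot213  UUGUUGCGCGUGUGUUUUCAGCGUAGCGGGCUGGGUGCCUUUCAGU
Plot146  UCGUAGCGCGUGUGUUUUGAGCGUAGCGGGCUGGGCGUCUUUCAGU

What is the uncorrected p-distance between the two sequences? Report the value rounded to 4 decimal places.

0.1087

Differing sites — 2:U/C; 5:U/A; 19:C/G; 36:U/C; 38:C/U.
There are 5 differences over 46 sites, so p = 5/46 = 0.1087.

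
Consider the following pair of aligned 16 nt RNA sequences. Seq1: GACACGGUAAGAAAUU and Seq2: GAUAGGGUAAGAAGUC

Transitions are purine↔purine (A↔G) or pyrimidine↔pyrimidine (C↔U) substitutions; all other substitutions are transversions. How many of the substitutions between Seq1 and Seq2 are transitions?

3

The sequences differ at positions 3 (C/U, transition), 5 (C/G, transversion), 14 (A/G, transition), 16 (U/C, transition).
Of the 4 differences, 3 transitions and 1 transversion, so the answer is 3.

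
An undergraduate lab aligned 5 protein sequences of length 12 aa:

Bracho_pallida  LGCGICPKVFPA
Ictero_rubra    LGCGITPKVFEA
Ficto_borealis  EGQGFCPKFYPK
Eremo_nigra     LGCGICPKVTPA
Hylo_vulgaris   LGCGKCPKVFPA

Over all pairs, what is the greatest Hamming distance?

8

Pairwise Hamming distances:
  Bracho_pallida vs Ictero_rubra: 2
  Bracho_pallida vs Ficto_borealis: 6
  Bracho_pallida vs Eremo_nigra: 1
  Bracho_pallida vs Hylo_vulgaris: 1
  Ictero_rubra vs Ficto_borealis: 8
  Ictero_rubra vs Eremo_nigra: 3
  Ictero_rubra vs Hylo_vulgaris: 3
  Ficto_borealis vs Eremo_nigra: 6
  Ficto_borealis vs Hylo_vulgaris: 6
  Eremo_nigra vs Hylo_vulgaris: 2
The largest is 8, between Ictero_rubra and Ficto_borealis.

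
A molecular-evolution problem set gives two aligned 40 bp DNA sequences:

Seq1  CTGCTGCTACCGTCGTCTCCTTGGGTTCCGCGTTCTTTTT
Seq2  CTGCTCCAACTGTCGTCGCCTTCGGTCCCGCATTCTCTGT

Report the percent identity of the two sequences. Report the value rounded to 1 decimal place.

The sequences differ at positions 6 (G/C), 8 (T/A), 11 (C/T), 18 (T/G), 23 (G/C), 27 (T/C), 32 (G/A), 37 (T/C), 39 (T/G).
31 of the 40 sites match, so the percent identity is 31/40 × 100 = 77.5%.

77.5%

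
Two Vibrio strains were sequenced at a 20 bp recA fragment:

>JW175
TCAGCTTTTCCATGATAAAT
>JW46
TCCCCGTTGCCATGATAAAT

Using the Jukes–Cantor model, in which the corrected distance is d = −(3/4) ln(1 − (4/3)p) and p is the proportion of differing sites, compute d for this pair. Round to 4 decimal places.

Differing sites — 3:A/C; 4:G/C; 6:T/G; 9:T/G.
p = 4/20 = 0.200000.
d = −0.75 · ln(1 − (4/3)·0.200000) = −0.75 · ln(0.733333) = −0.75 · (-0.310155) = 0.2326.

0.2326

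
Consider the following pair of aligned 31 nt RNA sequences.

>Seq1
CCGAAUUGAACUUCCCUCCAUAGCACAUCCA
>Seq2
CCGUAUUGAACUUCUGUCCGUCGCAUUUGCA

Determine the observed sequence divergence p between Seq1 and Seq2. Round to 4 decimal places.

0.2581

Differing sites — 4:A/U; 15:C/U; 16:C/G; 20:A/G; 22:A/C; 26:C/U; 27:A/U; 29:C/G.
There are 8 differences over 31 sites, so p = 8/31 = 0.2581.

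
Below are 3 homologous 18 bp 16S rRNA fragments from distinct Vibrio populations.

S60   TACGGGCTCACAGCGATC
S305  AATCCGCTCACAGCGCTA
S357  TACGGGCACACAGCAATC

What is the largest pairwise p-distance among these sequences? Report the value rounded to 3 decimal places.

0.444

Pairwise Hamming distances:
  S60 vs S305: 6
  S60 vs S357: 2
  S305 vs S357: 8
The largest is 8 mismatches, between S305 and S357; p = 8/18 = 0.444.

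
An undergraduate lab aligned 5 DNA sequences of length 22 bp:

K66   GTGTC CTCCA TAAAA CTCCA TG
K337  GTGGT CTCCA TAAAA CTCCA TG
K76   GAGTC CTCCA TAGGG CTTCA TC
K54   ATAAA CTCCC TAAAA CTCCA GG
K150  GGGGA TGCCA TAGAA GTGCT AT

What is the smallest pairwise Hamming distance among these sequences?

Pairwise Hamming distances:
  K66 vs K337: 2
  K66 vs K76: 6
  K66 vs K54: 6
  K66 vs K150: 11
  K337 vs K76: 8
  K337 vs K54: 6
  K337 vs K150: 10
  K76 vs K54: 12
  K76 vs K150: 12
  K54 vs K150: 13
The smallest is 2, between K66 and K337.

2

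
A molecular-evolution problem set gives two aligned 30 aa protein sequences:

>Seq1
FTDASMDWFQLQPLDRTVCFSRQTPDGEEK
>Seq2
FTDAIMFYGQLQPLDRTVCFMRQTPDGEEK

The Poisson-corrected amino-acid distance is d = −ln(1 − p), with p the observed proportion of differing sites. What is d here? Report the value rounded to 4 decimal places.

The sequences differ at positions 5 (S/I), 7 (D/F), 8 (W/Y), 9 (F/G), 21 (S/M).
p = 5/30 = 0.166667.
d = −ln(1 − 0.166667) = −ln(0.833333) = 0.1823.

0.1823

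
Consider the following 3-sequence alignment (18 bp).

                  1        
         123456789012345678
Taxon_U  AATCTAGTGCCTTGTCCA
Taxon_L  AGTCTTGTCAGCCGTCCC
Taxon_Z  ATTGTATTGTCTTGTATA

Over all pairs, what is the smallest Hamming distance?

Pairwise Hamming distances:
  Taxon_U vs Taxon_L: 8
  Taxon_U vs Taxon_Z: 6
  Taxon_L vs Taxon_Z: 12
The smallest is 6, between Taxon_U and Taxon_Z.

6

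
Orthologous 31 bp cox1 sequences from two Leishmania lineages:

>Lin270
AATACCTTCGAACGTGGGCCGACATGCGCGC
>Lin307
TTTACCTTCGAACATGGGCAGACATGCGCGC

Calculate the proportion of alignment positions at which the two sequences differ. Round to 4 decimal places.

0.1290

The sequences differ at positions 1 (A/T), 2 (A/T), 14 (G/A), 20 (C/A).
There are 4 differences over 31 sites, so p = 4/31 = 0.1290.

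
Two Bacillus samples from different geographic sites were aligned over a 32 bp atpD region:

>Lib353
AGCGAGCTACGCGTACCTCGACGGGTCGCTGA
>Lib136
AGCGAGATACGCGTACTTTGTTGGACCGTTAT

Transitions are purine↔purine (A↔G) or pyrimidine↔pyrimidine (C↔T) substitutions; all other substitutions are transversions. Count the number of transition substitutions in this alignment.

7

The sequences differ at positions 7 (C/A, transversion), 17 (C/T, transition), 19 (C/T, transition), 21 (A/T, transversion), 22 (C/T, transition), 25 (G/A, transition), 26 (T/C, transition), 29 (C/T, transition), 31 (G/A, transition), 32 (A/T, transversion).
Of the 10 differences, 7 transitions and 3 transversions, so the answer is 7.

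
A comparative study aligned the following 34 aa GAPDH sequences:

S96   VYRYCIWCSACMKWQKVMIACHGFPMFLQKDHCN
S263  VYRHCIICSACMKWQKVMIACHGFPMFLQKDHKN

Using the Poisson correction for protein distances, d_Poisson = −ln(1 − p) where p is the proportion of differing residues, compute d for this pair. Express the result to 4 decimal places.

The sequences differ at positions 4 (Y/H), 7 (W/I), 33 (C/K).
p = 3/34 = 0.088235.
d = −ln(1 − 0.088235) = −ln(0.911765) = 0.0924.

0.0924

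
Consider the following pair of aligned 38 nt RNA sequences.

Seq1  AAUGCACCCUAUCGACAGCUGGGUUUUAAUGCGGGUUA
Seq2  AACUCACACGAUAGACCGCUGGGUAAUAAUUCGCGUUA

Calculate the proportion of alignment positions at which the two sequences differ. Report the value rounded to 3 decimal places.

0.263

The sequences differ at positions 3 (U/C), 4 (G/U), 8 (C/A), 10 (U/G), 13 (C/A), 17 (A/C), 25 (U/A), 26 (U/A), 31 (G/U), 34 (G/C).
There are 10 differences over 38 sites, so p = 10/38 = 0.263.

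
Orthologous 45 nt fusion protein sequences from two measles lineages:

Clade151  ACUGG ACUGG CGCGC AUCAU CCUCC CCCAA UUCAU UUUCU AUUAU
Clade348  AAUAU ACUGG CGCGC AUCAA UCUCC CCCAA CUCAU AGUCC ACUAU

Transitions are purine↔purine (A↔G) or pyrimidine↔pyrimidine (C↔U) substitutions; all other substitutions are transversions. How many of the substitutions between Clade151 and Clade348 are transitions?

Mismatches occur at site 2 (C→A, transversion), site 4 (G→A, transition), site 5 (G→U, transversion), site 20 (U→A, transversion), site 21 (C→U, transition), site 31 (U→C, transition), site 36 (U→A, transversion), site 37 (U→G, transversion), site 40 (U→C, transition), site 42 (U→C, transition).
Of the 10 differences, 5 transitions and 5 transversions, so the answer is 5.

5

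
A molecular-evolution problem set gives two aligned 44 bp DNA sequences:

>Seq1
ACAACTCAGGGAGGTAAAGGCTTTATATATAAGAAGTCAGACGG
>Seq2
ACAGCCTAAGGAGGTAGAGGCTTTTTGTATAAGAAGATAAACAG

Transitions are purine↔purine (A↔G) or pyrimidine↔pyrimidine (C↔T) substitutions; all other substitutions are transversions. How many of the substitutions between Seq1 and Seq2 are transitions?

9

The sequences differ at positions 4 (A/G, transition), 6 (T/C, transition), 7 (C/T, transition), 9 (G/A, transition), 17 (A/G, transition), 25 (A/T, transversion), 27 (A/G, transition), 37 (T/A, transversion), 38 (C/T, transition), 40 (G/A, transition), 43 (G/A, transition).
Of the 11 differences, 9 transitions and 2 transversions, so the answer is 9.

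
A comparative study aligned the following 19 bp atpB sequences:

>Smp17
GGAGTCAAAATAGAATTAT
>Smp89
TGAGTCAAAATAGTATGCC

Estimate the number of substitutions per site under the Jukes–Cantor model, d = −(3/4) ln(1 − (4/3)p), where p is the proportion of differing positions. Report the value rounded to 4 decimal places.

0.3241

Mismatches occur at site 1 (G→T), site 14 (A→T), site 17 (T→G), site 18 (A→C), site 19 (T→C).
p = 5/19 = 0.263158.
d = −0.75 · ln(1 − (4/3)·0.263158) = −0.75 · ln(0.649123) = −0.75 · (-0.432133) = 0.3241.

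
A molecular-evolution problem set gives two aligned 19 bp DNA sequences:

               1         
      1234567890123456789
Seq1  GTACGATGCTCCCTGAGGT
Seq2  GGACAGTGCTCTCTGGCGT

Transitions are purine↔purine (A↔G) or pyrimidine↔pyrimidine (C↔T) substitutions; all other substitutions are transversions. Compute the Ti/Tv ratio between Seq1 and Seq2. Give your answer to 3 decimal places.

2.000

The sequences differ at positions 2 (T/G, transversion), 5 (G/A, transition), 6 (A/G, transition), 12 (C/T, transition), 16 (A/G, transition), 17 (G/C, transversion).
Of the 6 differences, 4 transitions and 2 transversions, so Ti/Tv = 4/2 = 2.000.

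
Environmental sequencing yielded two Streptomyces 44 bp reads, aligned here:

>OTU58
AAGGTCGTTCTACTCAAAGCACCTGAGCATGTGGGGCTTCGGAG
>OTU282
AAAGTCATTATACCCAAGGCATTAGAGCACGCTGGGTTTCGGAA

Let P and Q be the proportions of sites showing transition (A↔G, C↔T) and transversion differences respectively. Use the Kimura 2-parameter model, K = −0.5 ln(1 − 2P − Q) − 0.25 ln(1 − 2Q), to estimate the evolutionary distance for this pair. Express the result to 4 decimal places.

Differing sites — 3:G/A (Ti); 7:G/A (Ti); 10:C/A (Tv); 14:T/C (Ti); 18:A/G (Ti); 22:C/T (Ti); 23:C/T (Ti); 24:T/A (Tv); 30:T/C (Ti); 32:T/C (Ti); 33:G/T (Tv); 37:C/T (Ti); 44:G/A (Ti).
Of the 13 differences, 10 transitions and 3 transversions over 44 sites: P = 10/44 = 0.227273, Q = 3/44 = 0.068182.
d = −0.5·ln(0.477272) − 0.25·ln(0.863636) = −0.5·(-0.739669) − 0.25·(-0.146604) = 0.4065.

0.4065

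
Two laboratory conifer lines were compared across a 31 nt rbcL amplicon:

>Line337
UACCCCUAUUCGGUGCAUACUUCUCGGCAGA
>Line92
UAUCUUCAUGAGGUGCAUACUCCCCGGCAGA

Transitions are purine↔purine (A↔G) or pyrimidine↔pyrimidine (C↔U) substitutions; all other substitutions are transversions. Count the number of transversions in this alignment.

Differing sites — 3:C/U (Ti); 5:C/U (Ti); 6:C/U (Ti); 7:U/C (Ti); 10:U/G (Tv); 11:C/A (Tv); 22:U/C (Ti); 24:U/C (Ti).
Of the 8 differences, 6 transitions and 2 transversions, so the answer is 2.

2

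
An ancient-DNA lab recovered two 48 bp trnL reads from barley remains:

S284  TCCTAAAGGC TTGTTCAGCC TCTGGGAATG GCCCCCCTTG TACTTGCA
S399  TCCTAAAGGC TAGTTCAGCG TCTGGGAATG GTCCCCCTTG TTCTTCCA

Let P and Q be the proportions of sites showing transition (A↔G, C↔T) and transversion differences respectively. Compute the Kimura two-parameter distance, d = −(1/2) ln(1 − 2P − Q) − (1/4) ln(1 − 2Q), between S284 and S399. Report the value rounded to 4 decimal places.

Mismatches occur at site 12 (T↔A, transversion), site 20 (C↔G, transversion), site 32 (C↔T, transition), site 42 (A↔T, transversion), site 46 (G↔C, transversion).
Of the 5 differences, 1 transition and 4 transversions over 48 sites: P = 1/48 = 0.020833, Q = 4/48 = 0.083333.
d = −0.5·ln(0.875001) − 0.25·ln(0.833334) = −0.5·(-0.133530) − 0.25·(-0.182321) = 0.1123.

0.1123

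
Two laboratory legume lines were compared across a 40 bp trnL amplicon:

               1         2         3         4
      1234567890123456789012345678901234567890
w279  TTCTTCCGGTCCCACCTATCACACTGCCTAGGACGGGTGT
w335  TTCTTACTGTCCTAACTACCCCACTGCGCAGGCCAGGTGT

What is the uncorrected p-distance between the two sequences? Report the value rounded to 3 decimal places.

Differing sites — 6:C/A; 8:G/T; 13:C/T; 15:C/A; 19:T/C; 21:A/C; 28:C/G; 29:T/C; 33:A/C; 35:G/A.
There are 10 differences over 40 sites, so p = 10/40 = 0.250.

0.250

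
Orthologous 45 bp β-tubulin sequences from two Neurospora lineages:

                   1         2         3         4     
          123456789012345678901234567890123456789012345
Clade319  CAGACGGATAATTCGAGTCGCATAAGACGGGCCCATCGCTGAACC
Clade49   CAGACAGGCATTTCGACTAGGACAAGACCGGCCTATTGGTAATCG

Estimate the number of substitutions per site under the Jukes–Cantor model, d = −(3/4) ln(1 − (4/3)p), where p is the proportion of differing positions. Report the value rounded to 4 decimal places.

Differing sites — 6:G/A; 8:A/G; 9:T/C; 11:A/T; 17:G/C; 19:C/A; 21:C/G; 23:T/C; 29:G/C; 34:C/T; 37:C/T; 39:C/G; 41:G/A; 43:A/T; 45:C/G.
p = 15/45 = 0.333333.
d = −0.75 · ln(1 − (4/3)·0.333333) = −0.75 · ln(0.555556) = −0.75 · (-0.587786) = 0.4408.

0.4408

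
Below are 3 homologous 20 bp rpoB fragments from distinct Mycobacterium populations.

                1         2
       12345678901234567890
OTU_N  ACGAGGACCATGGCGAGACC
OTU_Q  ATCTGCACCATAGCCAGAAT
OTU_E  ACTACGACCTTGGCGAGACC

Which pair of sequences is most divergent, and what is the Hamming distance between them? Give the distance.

10

Pairwise Hamming distances:
  OTU_N vs OTU_Q: 8
  OTU_N vs OTU_E: 3
  OTU_Q vs OTU_E: 10
The largest is 10, between OTU_Q and OTU_E.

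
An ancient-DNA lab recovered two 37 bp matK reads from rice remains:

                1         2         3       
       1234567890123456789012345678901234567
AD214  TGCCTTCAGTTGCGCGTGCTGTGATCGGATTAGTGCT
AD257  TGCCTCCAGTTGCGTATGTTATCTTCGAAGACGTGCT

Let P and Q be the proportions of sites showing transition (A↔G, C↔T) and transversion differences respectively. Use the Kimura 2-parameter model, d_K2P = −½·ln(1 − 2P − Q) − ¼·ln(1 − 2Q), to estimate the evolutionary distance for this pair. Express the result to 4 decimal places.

Mismatches occur at site 6 (T/C, transition), site 15 (C/T, transition), site 16 (G/A, transition), site 19 (C/T, transition), site 21 (G/A, transition), site 23 (G/C, transversion), site 24 (A/T, transversion), site 28 (G/A, transition), site 30 (T/G, transversion), site 31 (T/A, transversion), site 32 (A/C, transversion).
Of the 11 differences, 6 transitions and 5 transversions over 37 sites: P = 6/37 = 0.162162, Q = 5/37 = 0.135135.
d = −0.5·ln(0.540541) − 0.25·ln(0.729730) = −0.5·(-0.615185) − 0.25·(-0.315081) = 0.3864.

0.3864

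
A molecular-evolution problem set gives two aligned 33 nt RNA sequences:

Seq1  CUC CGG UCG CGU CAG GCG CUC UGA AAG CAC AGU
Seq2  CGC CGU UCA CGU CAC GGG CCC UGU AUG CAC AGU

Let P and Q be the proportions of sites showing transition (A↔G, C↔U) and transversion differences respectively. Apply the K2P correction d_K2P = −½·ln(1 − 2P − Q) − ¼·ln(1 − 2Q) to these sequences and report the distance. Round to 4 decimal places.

0.2935

The sequences differ at positions 2 (U/G, transversion), 6 (G/U, transversion), 9 (G/A, transition), 15 (G/C, transversion), 17 (C/G, transversion), 20 (U/C, transition), 24 (A/U, transversion), 26 (A/U, transversion).
Of the 8 differences, 2 transitions and 6 transversions over 33 sites: P = 2/33 = 0.060606, Q = 6/33 = 0.181818.
d = −0.5·ln(0.696970) − 0.25·ln(0.636364) = −0.5·(-0.361013) − 0.25·(-0.451985) = 0.2935.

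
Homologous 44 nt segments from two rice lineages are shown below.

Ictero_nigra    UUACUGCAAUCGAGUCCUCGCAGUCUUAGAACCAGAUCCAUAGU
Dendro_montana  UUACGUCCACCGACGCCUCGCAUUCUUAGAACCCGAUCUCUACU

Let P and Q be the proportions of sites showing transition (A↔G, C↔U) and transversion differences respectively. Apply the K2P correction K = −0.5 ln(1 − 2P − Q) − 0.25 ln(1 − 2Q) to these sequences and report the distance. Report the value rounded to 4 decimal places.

The sequences differ at positions 5 (U/G, transversion), 6 (G/U, transversion), 8 (A/C, transversion), 10 (U/C, transition), 14 (G/C, transversion), 15 (U/G, transversion), 23 (G/U, transversion), 34 (A/C, transversion), 39 (C/U, transition), 40 (A/C, transversion), 43 (G/C, transversion).
Of the 11 differences, 2 transitions and 9 transversions over 44 sites: P = 2/44 = 0.045455, Q = 9/44 = 0.204545.
d = −0.5·ln(0.704545) − 0.25·ln(0.590910) = −0.5·(-0.350203) − 0.25·(-0.526092) = 0.3066.

0.3066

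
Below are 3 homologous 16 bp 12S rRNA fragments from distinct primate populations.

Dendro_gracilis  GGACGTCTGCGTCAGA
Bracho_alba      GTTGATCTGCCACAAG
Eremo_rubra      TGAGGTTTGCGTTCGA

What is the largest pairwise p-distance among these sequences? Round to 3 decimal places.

0.688

Pairwise Hamming distances:
  Dendro_gracilis vs Bracho_alba: 8
  Dendro_gracilis vs Eremo_rubra: 5
  Bracho_alba vs Eremo_rubra: 11
The largest is 11 mismatches, between Bracho_alba and Eremo_rubra; p = 11/16 = 0.688.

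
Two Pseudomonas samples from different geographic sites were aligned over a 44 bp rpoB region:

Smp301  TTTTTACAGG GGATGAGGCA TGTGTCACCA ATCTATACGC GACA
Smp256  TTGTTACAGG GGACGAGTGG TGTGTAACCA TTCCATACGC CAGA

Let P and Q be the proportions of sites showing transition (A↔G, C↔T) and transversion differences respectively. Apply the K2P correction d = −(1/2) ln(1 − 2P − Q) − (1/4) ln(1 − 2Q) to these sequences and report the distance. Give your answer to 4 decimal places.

0.2708

The sequences differ at positions 3 (T/G, transversion), 14 (T/C, transition), 18 (G/T, transversion), 19 (C/G, transversion), 20 (A/G, transition), 26 (C/A, transversion), 31 (A/T, transversion), 34 (T/C, transition), 41 (G/C, transversion), 43 (C/G, transversion).
Of the 10 differences, 3 transitions and 7 transversions over 44 sites: P = 3/44 = 0.068182, Q = 7/44 = 0.159091.
d = −0.5·ln(0.704545) − 0.25·ln(0.681818) = −0.5·(-0.350203) − 0.25·(-0.382993) = 0.2708.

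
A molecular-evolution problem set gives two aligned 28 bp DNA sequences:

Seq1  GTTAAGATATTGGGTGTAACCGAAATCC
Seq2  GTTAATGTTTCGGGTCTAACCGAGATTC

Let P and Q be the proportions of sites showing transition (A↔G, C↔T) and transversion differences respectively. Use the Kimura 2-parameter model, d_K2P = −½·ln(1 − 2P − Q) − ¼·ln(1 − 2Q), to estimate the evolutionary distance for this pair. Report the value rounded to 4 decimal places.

Differing sites — 6:G/T (Tv); 7:A/G (Ti); 9:A/T (Tv); 11:T/C (Ti); 16:G/C (Tv); 24:A/G (Ti); 27:C/T (Ti).
Of the 7 differences, 4 transitions and 3 transversions over 28 sites: P = 4/28 = 0.142857, Q = 3/28 = 0.107143.
d = −0.5·ln(0.607143) − 0.25·ln(0.785714) = −0.5·(-0.498991) − 0.25·(-0.241162) = 0.3098.

0.3098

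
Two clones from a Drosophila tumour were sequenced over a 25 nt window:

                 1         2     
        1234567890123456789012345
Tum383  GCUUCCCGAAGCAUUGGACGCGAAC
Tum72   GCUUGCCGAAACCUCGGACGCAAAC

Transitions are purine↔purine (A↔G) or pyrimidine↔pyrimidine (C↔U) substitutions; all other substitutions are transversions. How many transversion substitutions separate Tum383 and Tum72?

2

The sequences differ at positions 5 (C/G, transversion), 11 (G/A, transition), 13 (A/C, transversion), 15 (U/C, transition), 22 (G/A, transition).
Of the 5 differences, 3 transitions and 2 transversions, so the answer is 2.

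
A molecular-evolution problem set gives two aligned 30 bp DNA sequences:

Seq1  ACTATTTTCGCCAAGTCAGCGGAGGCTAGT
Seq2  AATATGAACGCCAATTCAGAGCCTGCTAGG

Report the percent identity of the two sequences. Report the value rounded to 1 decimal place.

Mismatches occur at site 2 (C↔A), site 6 (T↔G), site 7 (T↔A), site 8 (T↔A), site 15 (G↔T), site 20 (C↔A), site 22 (G↔C), site 23 (A↔C), site 24 (G↔T), site 30 (T↔G).
20 of the 30 sites match, so the percent identity is 20/30 × 100 = 66.7%.

66.7%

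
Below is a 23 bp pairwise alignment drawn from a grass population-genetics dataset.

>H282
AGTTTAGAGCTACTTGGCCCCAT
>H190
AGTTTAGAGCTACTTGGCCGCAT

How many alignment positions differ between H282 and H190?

1

The sequences differ at position 20 (C/G).
That gives 1 mismatch out of 23 aligned sites, so the Hamming distance is 1.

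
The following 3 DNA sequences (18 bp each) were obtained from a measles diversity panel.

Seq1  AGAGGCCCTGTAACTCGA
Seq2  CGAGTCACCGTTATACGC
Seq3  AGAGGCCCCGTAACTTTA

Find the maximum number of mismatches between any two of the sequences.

Pairwise Hamming distances:
  Seq1 vs Seq2: 8
  Seq1 vs Seq3: 3
  Seq2 vs Seq3: 9
The largest is 9, between Seq2 and Seq3.

9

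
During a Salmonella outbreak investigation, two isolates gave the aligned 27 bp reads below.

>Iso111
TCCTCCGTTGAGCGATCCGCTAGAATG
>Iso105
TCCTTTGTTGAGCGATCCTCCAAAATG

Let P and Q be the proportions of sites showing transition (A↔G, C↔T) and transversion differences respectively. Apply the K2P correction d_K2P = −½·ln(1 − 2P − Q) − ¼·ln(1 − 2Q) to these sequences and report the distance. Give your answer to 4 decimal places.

0.2220

The sequences differ at positions 5 (C/T, transition), 6 (C/T, transition), 19 (G/T, transversion), 21 (T/C, transition), 23 (G/A, transition).
Of the 5 differences, 4 transitions and 1 transversion over 27 sites: P = 4/27 = 0.148148, Q = 1/27 = 0.037037.
d = −0.5·ln(0.666667) − 0.25·ln(0.925926) = −0.5·(-0.405465) − 0.25·(-0.076961) = 0.2220.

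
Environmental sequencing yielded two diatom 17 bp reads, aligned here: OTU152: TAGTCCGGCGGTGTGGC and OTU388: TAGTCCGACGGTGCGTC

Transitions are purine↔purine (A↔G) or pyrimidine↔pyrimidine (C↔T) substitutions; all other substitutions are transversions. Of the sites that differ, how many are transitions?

2

Mismatches occur at site 8 (G→A, transition), site 14 (T→C, transition), site 16 (G→T, transversion).
Of the 3 differences, 2 transitions and 1 transversion, so the answer is 2.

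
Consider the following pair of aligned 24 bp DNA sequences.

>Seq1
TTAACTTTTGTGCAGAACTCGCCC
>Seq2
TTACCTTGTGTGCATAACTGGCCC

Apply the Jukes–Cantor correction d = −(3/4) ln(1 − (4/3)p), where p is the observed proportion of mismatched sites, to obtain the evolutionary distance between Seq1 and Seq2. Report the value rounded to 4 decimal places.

0.1885

The sequences differ at positions 4 (A/C), 8 (T/G), 15 (G/T), 20 (C/G).
p = 4/24 = 0.166667.
d = −0.75 · ln(1 − (4/3)·0.166667) = −0.75 · ln(0.777777) = −0.75 · (-0.251315) = 0.1885.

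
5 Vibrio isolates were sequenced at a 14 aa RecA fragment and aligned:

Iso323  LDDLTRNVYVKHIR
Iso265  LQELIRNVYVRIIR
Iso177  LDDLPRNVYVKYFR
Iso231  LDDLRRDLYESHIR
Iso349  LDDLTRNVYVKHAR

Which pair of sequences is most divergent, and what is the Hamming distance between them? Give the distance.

Pairwise Hamming distances:
  Iso323 vs Iso265: 5
  Iso323 vs Iso177: 3
  Iso323 vs Iso231: 5
  Iso323 vs Iso349: 1
  Iso265 vs Iso177: 6
  Iso265 vs Iso231: 8
  Iso265 vs Iso349: 6
  Iso177 vs Iso231: 7
  Iso177 vs Iso349: 3
  Iso231 vs Iso349: 6
The largest is 8, between Iso265 and Iso231.

8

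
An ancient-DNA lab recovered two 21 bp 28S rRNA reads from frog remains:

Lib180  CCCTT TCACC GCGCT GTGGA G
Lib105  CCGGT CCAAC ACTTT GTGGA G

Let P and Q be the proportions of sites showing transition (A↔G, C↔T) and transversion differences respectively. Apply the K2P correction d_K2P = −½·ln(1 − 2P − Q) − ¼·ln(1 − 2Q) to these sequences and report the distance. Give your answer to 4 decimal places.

Mismatches occur at site 3 (C↔G, transversion), site 4 (T↔G, transversion), site 6 (T↔C, transition), site 9 (C↔A, transversion), site 11 (G↔A, transition), site 13 (G↔T, transversion), site 14 (C↔T, transition).
Of the 7 differences, 3 transitions and 4 transversions over 21 sites: P = 3/21 = 0.142857, Q = 4/21 = 0.190476.
d = −0.5·ln(0.523810) − 0.25·ln(0.619048) = −0.5·(-0.646626) − 0.25·(-0.479572) = 0.4432.

0.4432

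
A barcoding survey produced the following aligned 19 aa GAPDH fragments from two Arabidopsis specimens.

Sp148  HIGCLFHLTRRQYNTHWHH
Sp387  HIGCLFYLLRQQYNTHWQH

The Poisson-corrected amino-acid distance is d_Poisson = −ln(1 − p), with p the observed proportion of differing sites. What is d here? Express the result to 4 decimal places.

0.2364

The sequences differ at positions 7 (H/Y), 9 (T/L), 11 (R/Q), 18 (H/Q).
p = 4/19 = 0.210526.
d = −ln(1 − 0.210526) = −ln(0.789474) = 0.2364.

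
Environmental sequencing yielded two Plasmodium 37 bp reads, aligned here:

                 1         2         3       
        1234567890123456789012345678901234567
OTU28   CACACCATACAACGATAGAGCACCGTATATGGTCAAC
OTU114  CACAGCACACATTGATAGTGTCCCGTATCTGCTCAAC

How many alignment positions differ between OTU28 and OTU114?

The sequences differ at positions 5 (C/G), 8 (T/C), 12 (A/T), 13 (C/T), 19 (A/T), 21 (C/T), 22 (A/C), 29 (A/C), 32 (G/C).
That gives 9 mismatches out of 37 aligned sites, so the Hamming distance is 9.

9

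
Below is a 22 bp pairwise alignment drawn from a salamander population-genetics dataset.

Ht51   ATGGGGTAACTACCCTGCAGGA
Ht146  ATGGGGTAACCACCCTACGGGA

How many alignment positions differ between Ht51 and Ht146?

The sequences differ at positions 11 (T/C), 17 (G/A), 19 (A/G).
That gives 3 mismatches out of 22 aligned sites, so the Hamming distance is 3.

3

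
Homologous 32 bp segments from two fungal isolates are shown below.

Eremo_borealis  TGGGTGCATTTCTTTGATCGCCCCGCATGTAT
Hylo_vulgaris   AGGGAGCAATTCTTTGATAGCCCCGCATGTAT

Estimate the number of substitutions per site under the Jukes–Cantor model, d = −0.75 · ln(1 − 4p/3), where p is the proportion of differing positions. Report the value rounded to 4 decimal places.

0.1367

The sequences differ at positions 1 (T/A), 5 (T/A), 9 (T/A), 19 (C/A).
p = 4/32 = 0.125000.
d = −0.75 · ln(1 − (4/3)·0.125000) = −0.75 · ln(0.833333) = −0.75 · (-0.182322) = 0.1367.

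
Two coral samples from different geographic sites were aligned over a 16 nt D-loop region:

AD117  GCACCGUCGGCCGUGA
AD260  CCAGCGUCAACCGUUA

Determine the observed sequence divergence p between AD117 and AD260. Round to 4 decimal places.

Differing sites — 1:G/C; 4:C/G; 9:G/A; 10:G/A; 15:G/U.
There are 5 differences over 16 sites, so p = 5/16 = 0.3125.

0.3125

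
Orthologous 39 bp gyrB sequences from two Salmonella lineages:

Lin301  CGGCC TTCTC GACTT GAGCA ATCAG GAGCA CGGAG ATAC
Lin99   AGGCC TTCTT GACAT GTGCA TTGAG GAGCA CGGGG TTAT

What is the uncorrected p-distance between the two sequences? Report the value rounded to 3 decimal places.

0.231

Differing sites — 1:C/A; 10:C/T; 14:T/A; 17:A/T; 21:A/T; 23:C/G; 34:A/G; 36:A/T; 39:C/T.
There are 9 differences over 39 sites, so p = 9/39 = 0.231.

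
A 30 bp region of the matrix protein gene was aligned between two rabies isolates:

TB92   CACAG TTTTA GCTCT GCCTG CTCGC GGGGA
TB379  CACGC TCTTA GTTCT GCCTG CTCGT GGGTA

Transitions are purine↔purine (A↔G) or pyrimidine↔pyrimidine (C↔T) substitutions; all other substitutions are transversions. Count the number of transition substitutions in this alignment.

Mismatches occur at site 4 (A↔G, transition), site 5 (G↔C, transversion), site 7 (T↔C, transition), site 12 (C↔T, transition), site 25 (C↔T, transition), site 29 (G↔T, transversion).
Of the 6 differences, 4 transitions and 2 transversions, so the answer is 4.

4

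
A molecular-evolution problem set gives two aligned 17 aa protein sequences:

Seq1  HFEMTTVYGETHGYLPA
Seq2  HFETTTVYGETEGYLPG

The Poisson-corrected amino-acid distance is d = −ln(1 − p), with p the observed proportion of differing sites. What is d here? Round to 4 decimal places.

0.1942

Differing sites — 4:M/T; 12:H/E; 17:A/G.
p = 3/17 = 0.176471.
d = −ln(1 − 0.176471) = −ln(0.823529) = 0.1942.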